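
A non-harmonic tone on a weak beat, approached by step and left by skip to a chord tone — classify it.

Approach: by step. Departure: by leap. Metric position: weak.
Step in, leap out, from a weak position — an escape tone (échappée). (It is the mirror image of the appoggiatura, which leaps in and steps out on a strong beat.)

Escape tone.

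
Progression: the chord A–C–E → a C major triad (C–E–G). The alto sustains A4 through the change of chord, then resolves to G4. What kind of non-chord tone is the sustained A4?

A4 is a suspension.

The harmony at that moment is C major triad (C, E, G); A4 is not a chord tone.
It is held over (the same pitch as the preceding A4) and left by step down to G4.
Held over from the previous chord and resolving down by step — a suspension.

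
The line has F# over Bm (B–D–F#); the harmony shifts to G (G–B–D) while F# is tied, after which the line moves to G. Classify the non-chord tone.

F# is a retardation.

The harmony at that moment is G major triad (G, B, D); F# is not a chord tone.
It is held over (the same pitch as the preceding F#) and left by step up to G.
Held over from the previous chord and resolving up by step — a retardation.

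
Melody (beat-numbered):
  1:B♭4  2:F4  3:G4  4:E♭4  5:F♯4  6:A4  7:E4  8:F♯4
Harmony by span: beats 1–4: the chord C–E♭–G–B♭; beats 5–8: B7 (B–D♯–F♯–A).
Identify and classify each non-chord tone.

The harmony at that moment is C minor seventh chord (C, E♭, G, B♭); F4 is not a chord tone.
It is approached by leap down from B♭4 and left by step up to G4.
Leap in, step out — an appoggiatura.
The harmony at that moment is B dominant seventh chord (B, D♯, F♯, A); E4 is not a chord tone.
It is approached by leap down from A4 and left by step up to F♯4.
Leap in, step out — an appoggiatura.

F4 (beat 2) — appoggiatura; E4 (beat 7) — appoggiatura.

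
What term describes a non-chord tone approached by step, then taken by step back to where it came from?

Neighbor tone.

Approach: by step. Departure: by step in the opposite direction, back to the starting pitch.
Stepwise on both sides but reversing to return to the same chord tone — a neighbor tone. (Had it continued onward in the same direction it would be a passing tone instead.)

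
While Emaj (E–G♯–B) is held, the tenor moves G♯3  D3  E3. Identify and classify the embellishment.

D3 is an appoggiatura.

The harmony at that moment is E major triad (E, G♯, B); D3 is not a chord tone.
It is approached by leap down from G♯3 and left by step up to E3.
Leap in, step out — an appoggiatura.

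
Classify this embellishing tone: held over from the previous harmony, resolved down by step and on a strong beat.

Approach: by preparation — the pitch is first a chord tone, then held (tied or repeated) while the harmony changes under it. Departure: down by step. Metric position: strong.
A prepared dissonance that resolves downward by step — a suspension. (The same figure resolving upward would be a retardation.)

Suspension.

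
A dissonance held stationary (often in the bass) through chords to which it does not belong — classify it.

Approach: none. Departure: none — a single pitch is sustained while the chords change around it, passing through harmonies that do not contain it.
No melodic motion at all; the dissonance is created entirely by the moving harmonies against the stationary note — a pedal tone (pedal point).

Pedal tone.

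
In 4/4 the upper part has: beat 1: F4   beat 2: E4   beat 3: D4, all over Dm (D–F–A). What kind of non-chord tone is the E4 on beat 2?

Passing tone.

The harmony at that moment is D minor triad (D, F, A); E4 is not a chord tone.
It is approached by step down from F4 and left by step down to D4.
Step in, step out in the same direction — a passing tone.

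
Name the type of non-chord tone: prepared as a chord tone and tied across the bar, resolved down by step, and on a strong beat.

Suspension.

Approach: by preparation — the pitch is first a chord tone, then held (tied or repeated) while the harmony changes under it. Departure: down by step. Metric position: strong.
A prepared dissonance that resolves downward by step — a suspension. (The same figure resolving upward would be a retardation.)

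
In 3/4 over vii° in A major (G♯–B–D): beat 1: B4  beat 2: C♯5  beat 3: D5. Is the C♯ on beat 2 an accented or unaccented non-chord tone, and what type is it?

Unaccented passing tone.

The harmony at that moment is G♯ diminished triad (G♯, B, D); C♯5 is not a chord tone.
It is approached by step up from B4 and left by step up to D5.
Step in, step out in the same direction — a passing tone.
It falls on a weak beat, so it is unaccented.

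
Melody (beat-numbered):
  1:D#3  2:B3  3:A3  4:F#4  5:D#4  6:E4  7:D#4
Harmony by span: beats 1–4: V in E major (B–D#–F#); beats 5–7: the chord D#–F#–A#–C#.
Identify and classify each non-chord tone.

The harmony at that moment is B major triad (B, D#, F#); A3 is not a chord tone.
It is approached by step down from B3 and left by leap up to F#4.
Step in, leap out — an escape tone.
The harmony at that moment is D# minor seventh chord (D#, F#, A#, C#); E4 is not a chord tone.
It is approached by step up from D#4 and left by step down to D#4.
Step away and step back to the same note — a neighbor tone (upper neighbor).

A3 (beat 3) — escape tone; E4 (beat 6) — neighbor tone.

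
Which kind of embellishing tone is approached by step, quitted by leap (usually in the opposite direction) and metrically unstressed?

Escape tone.

Approach: by step. Departure: by leap. Metric position: weak.
Step in, leap out, from a weak position — an escape tone (échappée). (It is the mirror image of the appoggiatura, which leaps in and steps out on a strong beat.)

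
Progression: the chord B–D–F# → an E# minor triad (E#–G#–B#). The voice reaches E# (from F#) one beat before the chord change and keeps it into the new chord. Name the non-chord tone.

E# is an anticipation.

The harmony at that moment is B minor triad (B, D, F#); E# is not a chord tone.
It is approached by step down from F# and then sustained as the same pitch into the next harmony.
Arriving early and becoming a chord tone when the harmony changes — an anticipation.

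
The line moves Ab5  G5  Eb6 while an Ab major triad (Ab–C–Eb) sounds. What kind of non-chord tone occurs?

G5 is an escape tone.

The harmony at that moment is Ab major triad (Ab, C, Eb); G5 is not a chord tone.
It is approached by step down from Ab5 and left by leap up to Eb6.
Step in, leap out — an escape tone.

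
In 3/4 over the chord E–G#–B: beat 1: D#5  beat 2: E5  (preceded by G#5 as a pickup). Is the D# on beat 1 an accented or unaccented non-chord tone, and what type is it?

Accented appoggiatura.

The harmony at that moment is E major triad (E, G#, B); D#5 is not a chord tone.
It is approached by leap down from G#5 and left by step up to E5.
Leap in, step out — an appoggiatura.
It falls on the downbeat, so it is accented.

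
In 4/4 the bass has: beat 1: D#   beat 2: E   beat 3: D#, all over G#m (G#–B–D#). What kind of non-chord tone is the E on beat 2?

The harmony at that moment is G# minor triad (G#, B, D#); E is not a chord tone.
It is approached by step up from D# and left by step down to D#.
Step away and step back to the same note — a neighbor tone (upper neighbor).

Upper neighbor tone.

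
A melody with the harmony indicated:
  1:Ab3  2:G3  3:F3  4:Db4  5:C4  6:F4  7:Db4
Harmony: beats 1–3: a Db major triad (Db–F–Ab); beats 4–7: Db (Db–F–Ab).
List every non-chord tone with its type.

The harmony at that moment is Db major triad (Db, F, Ab); G3 is not a chord tone.
It is approached by step down from Ab3 and left by step down to F3.
Step in, step out in the same direction — a passing tone.
The harmony at that moment is Db major triad (Db, F, Ab); C4 is not a chord tone.
It is approached by step down from Db4 and left by leap up to F4.
Step in, leap out — an escape tone.

G3 (beat 2) — passing tone; C4 (beat 5) — escape tone.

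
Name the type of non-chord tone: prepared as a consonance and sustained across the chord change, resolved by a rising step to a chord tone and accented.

Approach: by preparation — the pitch is first a chord tone, then held (tied or repeated) while the harmony changes under it. Departure: up by step. Metric position: strong.
A prepared dissonance that resolves upward by step — a retardation. (The same figure resolving downward would be a suspension.)

Retardation.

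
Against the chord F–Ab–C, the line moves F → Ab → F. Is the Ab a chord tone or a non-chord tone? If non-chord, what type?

Chord tone (the third of F minor triad).

F minor triad contains F, Ab, C; Ab is the third, so it is a chord tone.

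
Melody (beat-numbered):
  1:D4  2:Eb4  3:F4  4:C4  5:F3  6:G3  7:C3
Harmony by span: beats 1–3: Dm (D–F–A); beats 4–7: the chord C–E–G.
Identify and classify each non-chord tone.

The harmony at that moment is D minor triad (D, F, A); Eb4 is not a chord tone.
It is approached by step up from D4 and left by step up to F4.
Step in, step out in the same direction — a passing tone.
The harmony at that moment is C major triad (C, E, G); F3 is not a chord tone.
It is approached by leap down from C4 and left by step up to G3.
Leap in, step out — an appoggiatura.

Eb4 (beat 2) — passing tone; F3 (beat 5) — appoggiatura.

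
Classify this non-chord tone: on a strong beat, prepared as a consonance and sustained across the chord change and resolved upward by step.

Retardation.

Approach: by preparation — the pitch is first a chord tone, then held (tied or repeated) while the harmony changes under it. Departure: up by step. Metric position: strong.
A prepared dissonance that resolves upward by step — a retardation. (The same figure resolving downward would be a suspension.)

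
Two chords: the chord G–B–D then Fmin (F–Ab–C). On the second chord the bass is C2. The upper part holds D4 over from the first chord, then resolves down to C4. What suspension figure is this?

At the second chord the bass is C2. The suspended D4 lies a ninth above the bass; after resolving down by step to C4, the interval above the bass becomes an octave.
Suspension figures are named by those two intervals: 9–8.

9–8 suspension.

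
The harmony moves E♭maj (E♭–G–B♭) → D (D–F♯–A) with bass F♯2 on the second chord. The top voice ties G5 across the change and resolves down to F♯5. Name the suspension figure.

At the second chord the bass is F♯2. The suspended G5 lies a ninth above the bass; after resolving down by step to F♯5, the interval above the bass becomes an octave.
Suspension figures are named by those two intervals: 9–8.

9–8 suspension.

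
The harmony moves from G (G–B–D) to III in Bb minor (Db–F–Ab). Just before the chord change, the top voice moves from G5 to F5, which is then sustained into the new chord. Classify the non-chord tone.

The harmony at that moment is G major triad (G, B, D); F5 is not a chord tone.
It is approached by step down from G5 and then sustained as the same pitch into the next harmony.
Arriving early and becoming a chord tone when the harmony changes — an anticipation.

F5 is an anticipation.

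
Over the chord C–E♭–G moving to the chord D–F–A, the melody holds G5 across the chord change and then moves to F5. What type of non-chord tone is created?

The harmony at that moment is D minor triad (D, F, A); G5 is not a chord tone.
It is held over (the same pitch as the preceding G5) and left by step down to F5.
Held over from the previous chord and resolving down by step — a suspension.

G5 is a suspension.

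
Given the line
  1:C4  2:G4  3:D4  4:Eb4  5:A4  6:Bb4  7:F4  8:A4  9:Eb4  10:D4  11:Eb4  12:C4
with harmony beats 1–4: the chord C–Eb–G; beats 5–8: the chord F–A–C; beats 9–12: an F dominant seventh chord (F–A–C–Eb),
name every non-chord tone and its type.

D4 (beat 3) — appoggiatura; Bb4 (beat 6) — escape tone; D4 (beat 10) — neighbor tone.

The harmony at that moment is C minor triad (C, Eb, G); D4 is not a chord tone.
It is approached by leap down from G4 and left by step up to Eb4.
Leap in, step out — an appoggiatura.
The harmony at that moment is F major triad (F, A, C); Bb4 is not a chord tone.
It is approached by step up from A4 and left by leap down to F4.
Step in, leap out — an escape tone.
The harmony at that moment is F dominant seventh chord (F, A, C, Eb); D4 is not a chord tone.
It is approached by step down from Eb4 and left by step up to Eb4.
Step away and step back to the same note — a neighbor tone (lower neighbor).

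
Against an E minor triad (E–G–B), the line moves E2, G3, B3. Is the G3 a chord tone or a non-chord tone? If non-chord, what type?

E minor triad contains E, G, B; G is the third, so it is a chord tone.

Chord tone (the third of E minor triad).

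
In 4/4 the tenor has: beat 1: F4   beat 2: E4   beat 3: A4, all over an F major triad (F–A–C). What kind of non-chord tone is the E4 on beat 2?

Escape tone.

The harmony at that moment is F major triad (F, A, C); E4 is not a chord tone.
It is approached by step down from F4 and left by leap up to A4.
Step in, leap out, on a weak beat — an escape tone.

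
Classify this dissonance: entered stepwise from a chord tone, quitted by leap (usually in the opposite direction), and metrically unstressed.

Escape tone.

Approach: by step. Departure: by leap. Metric position: weak.
Step in, leap out, from a weak position — an escape tone (échappée). (It is the mirror image of the appoggiatura, which leaps in and steps out on a strong beat.)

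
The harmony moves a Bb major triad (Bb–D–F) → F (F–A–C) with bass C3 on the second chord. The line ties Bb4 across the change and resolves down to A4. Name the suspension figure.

At the second chord the bass is C3. The suspended Bb4 lies a seventh above the bass; after resolving down by step to A4, the interval above the bass becomes a sixth.
Suspension figures are named by those two intervals: 7–6.

7–6 suspension.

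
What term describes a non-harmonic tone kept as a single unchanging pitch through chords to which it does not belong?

Approach: none. Departure: none — a single pitch is sustained while the chords change around it, passing through harmonies that do not contain it.
No melodic motion at all; the dissonance is created entirely by the moving harmonies against the stationary note — a pedal tone (pedal point).

Pedal tone.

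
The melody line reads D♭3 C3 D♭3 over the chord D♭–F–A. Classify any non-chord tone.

The harmony at that moment is D♭ augmented triad (D♭, F, A); C3 is not a chord tone.
It is approached by step down from D♭3 and left by step up to D♭3.
Step away and step back to the same note — a neighbor tone (lower neighbor).

C3 is a neighbor tone.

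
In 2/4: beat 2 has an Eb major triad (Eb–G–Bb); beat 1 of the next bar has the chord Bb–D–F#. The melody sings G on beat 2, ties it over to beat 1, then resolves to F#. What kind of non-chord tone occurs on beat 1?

The harmony at that moment is Bb augmented triad (Bb, D, F#); G is not a chord tone.
It is held over (the same pitch as the preceding G) and left by step down to F#.
Held over from the previous chord and resolving down by step — a suspension.

Suspension.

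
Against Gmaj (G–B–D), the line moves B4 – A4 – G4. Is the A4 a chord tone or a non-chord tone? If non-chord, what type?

Non-chord tone — a passing tone.

The harmony at that moment is G major triad (G, B, D); A4 is not a chord tone.
It is approached by step down from B4 and left by step down to G4.
Step in, step out in the same direction — a passing tone.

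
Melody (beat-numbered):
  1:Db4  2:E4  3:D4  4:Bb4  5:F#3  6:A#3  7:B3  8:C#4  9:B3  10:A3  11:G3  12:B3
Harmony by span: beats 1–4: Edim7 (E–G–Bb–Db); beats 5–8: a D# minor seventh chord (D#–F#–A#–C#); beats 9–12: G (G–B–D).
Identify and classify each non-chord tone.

D4 (beat 3) — escape tone; B3 (beat 7) — passing tone; A3 (beat 10) — passing tone.

The harmony at that moment is E diminished seventh chord (E, G, Bb, Db); D4 is not a chord tone.
It is approached by step down from E4 and left by leap up to Bb4.
Step in, leap out — an escape tone.
The harmony at that moment is D# minor seventh chord (D#, F#, A#, C#); B3 is not a chord tone.
It is approached by step up from A#3 and left by step up to C#4.
Step in, step out in the same direction — a passing tone.
The harmony at that moment is G major triad (G, B, D); A3 is not a chord tone.
It is approached by step down from B3 and left by step down to G3.
Step in, step out in the same direction — a passing tone.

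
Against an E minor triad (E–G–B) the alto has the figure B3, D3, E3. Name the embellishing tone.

D3 is an appoggiatura.

The harmony at that moment is E minor triad (E, G, B); D3 is not a chord tone.
It is approached by leap down from B3 and left by step up to E3.
Leap in, step out — an appoggiatura.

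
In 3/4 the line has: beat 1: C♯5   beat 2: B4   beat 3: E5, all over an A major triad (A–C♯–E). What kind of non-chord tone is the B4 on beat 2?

The harmony at that moment is A major triad (A, C♯, E); B4 is not a chord tone.
It is approached by step down from C♯5 and left by leap up to E5.
Step in, leap out, on a weak beat — an escape tone.

Escape tone.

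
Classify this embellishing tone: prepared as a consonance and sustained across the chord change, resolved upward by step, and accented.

Approach: by preparation — the pitch is first a chord tone, then held (tied or repeated) while the harmony changes under it. Departure: up by step. Metric position: strong.
A prepared dissonance that resolves upward by step — a retardation. (The same figure resolving downward would be a suspension.)

Retardation.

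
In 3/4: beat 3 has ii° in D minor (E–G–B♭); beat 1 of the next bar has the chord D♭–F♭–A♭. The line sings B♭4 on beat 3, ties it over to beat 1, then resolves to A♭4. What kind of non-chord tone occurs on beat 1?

The harmony at that moment is D♭ minor triad (D♭, F♭, A♭); B♭4 is not a chord tone.
It is held over (the same pitch as the preceding B♭4) and left by step down to A♭4.
Held over from the previous chord and resolving down by step — a suspension.

Suspension.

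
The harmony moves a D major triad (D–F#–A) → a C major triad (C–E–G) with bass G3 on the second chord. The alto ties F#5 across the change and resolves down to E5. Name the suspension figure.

At the second chord the bass is G3. The suspended F#5 lies a seventh above the bass; after resolving down by step to E5, the interval above the bass becomes a sixth.
Suspension figures are named by those two intervals: 7–6.

7–6 suspension.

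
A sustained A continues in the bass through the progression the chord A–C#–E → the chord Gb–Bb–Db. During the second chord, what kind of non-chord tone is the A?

Pedal tone (pedal point).

The harmony at that moment is Gb major triad (Gb, Bb, Db); A is not a chord tone.
It is held over (the same pitch as the preceding A) and then sustained as the same pitch into the next harmony.
Sustained through a change of harmony — a pedal tone.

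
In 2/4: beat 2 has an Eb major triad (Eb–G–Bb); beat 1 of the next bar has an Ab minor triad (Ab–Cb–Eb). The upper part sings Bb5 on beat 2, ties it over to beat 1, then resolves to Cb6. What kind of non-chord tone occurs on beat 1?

The harmony at that moment is Ab minor triad (Ab, Cb, Eb); Bb5 is not a chord tone.
It is held over (the same pitch as the preceding Bb5) and left by step up to Cb6.
Held over from the previous chord and resolving up by step — a retardation.

Retardation.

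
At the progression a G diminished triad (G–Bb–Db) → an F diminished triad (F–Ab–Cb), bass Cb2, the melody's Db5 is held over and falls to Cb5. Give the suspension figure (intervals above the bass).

9–8 suspension.

At the second chord the bass is Cb2. The suspended Db5 lies a ninth above the bass; after resolving down by step to Cb5, the interval above the bass becomes an octave.
Suspension figures are named by those two intervals: 9–8.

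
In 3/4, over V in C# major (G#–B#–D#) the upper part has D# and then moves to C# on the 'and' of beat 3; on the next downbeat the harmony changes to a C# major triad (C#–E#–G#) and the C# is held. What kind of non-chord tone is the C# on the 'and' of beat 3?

The harmony at that moment is G# major triad (G#, B#, D#); C# is not a chord tone.
It is approached by step down from D# and then sustained as the same pitch into the next harmony.
Arriving early and becoming a chord tone when the harmony changes — an anticipation.

Anticipation.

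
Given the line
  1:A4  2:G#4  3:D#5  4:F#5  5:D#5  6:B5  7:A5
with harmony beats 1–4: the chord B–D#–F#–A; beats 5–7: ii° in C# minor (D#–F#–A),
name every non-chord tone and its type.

G#4 (beat 2) — escape tone; B5 (beat 6) — appoggiatura.

The harmony at that moment is B dominant seventh chord (B, D#, F#, A); G#4 is not a chord tone.
It is approached by step down from A4 and left by leap up to D#5.
Step in, leap out — an escape tone.
The harmony at that moment is D# diminished triad (D#, F#, A); B5 is not a chord tone.
It is approached by leap up from D#5 and left by step down to A5.
Leap in, step out — an appoggiatura.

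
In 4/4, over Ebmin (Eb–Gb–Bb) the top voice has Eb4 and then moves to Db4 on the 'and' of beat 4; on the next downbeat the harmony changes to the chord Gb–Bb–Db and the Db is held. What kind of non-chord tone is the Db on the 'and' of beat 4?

The harmony at that moment is Eb minor triad (Eb, Gb, Bb); Db4 is not a chord tone.
It is approached by step down from Eb4 and then sustained as the same pitch into the next harmony.
Arriving early and becoming a chord tone when the harmony changes — an anticipation.

Anticipation.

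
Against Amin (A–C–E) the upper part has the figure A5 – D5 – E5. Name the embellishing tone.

The harmony at that moment is A minor triad (A, C, E); D5 is not a chord tone.
It is approached by leap down from A5 and left by step up to E5.
Leap in, step out — an appoggiatura.

D5 is an appoggiatura.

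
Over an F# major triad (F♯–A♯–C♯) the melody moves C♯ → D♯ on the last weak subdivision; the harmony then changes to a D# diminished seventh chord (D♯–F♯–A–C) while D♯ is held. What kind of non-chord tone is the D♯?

The harmony at that moment is F♯ major triad (F♯, A♯, C♯); D♯ is not a chord tone.
It is approached by step up from C♯ and then sustained as the same pitch into the next harmony.
Arriving early and becoming a chord tone when the harmony changes — an anticipation.

D♯ is an anticipation.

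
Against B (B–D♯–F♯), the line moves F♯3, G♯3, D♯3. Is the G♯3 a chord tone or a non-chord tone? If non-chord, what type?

The harmony at that moment is B major triad (B, D♯, F♯); G♯3 is not a chord tone.
It is approached by step up from F♯3 and left by leap down to D♯3.
Step in, leap out — an escape tone.

Non-chord tone — an escape tone.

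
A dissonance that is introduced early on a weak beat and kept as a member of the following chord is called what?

Anticipation.

Approach: ahead of the chord change (typically by step), so it is dissonant against the current harmony. Departure: none — the same pitch is restated or held and is a chord tone of the new harmony.
Dissonant first, consonant once the harmony catches up: the note simply arrives early — an anticipation. (The reverse timing, consonant first and dissonant after the change, would be a suspension or retardation.)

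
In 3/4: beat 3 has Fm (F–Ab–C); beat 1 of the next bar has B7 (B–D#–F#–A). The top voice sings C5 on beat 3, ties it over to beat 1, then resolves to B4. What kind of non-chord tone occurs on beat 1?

Suspension.

The harmony at that moment is B dominant seventh chord (B, D#, F#, A); C5 is not a chord tone.
It is held over (the same pitch as the preceding C5) and left by step down to B4.
Held over from the previous chord and resolving down by step — a suspension.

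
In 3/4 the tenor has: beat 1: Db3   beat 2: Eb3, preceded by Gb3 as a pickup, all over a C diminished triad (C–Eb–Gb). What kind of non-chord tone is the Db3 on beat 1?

The harmony at that moment is C diminished triad (C, Eb, Gb); Db3 is not a chord tone.
It is approached by leap down from Gb3 and left by step up to Eb3.
Leap in, step out, metrically accented — an appoggiatura.

Appoggiatura.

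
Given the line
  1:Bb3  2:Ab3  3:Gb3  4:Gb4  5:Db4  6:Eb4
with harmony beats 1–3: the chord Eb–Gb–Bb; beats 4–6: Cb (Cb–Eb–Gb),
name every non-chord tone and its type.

The harmony at that moment is Eb minor triad (Eb, Gb, Bb); Ab3 is not a chord tone.
It is approached by step down from Bb3 and left by step down to Gb3.
Step in, step out in the same direction — a passing tone.
The harmony at that moment is Cb major triad (Cb, Eb, Gb); Db4 is not a chord tone.
It is approached by leap down from Gb4 and left by step up to Eb4.
Leap in, step out — an appoggiatura.

Ab3 (beat 2) — passing tone; Db4 (beat 5) — appoggiatura.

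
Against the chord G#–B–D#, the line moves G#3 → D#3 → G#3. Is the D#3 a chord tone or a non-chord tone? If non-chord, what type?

Chord tone (the fifth of G# minor triad).

G# minor triad contains G#, B, D#; D# is the fifth, so it is a chord tone.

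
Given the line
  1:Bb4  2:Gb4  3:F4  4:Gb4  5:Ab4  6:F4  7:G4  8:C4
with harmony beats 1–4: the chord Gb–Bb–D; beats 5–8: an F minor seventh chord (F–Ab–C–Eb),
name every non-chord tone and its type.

The harmony at that moment is Gb augmented triad (Gb, Bb, D); F4 is not a chord tone.
It is approached by step down from Gb4 and left by step up to Gb4.
Step away and step back to the same note — a neighbor tone (lower neighbor).
The harmony at that moment is F minor seventh chord (F, Ab, C, Eb); G4 is not a chord tone.
It is approached by step up from F4 and left by leap down to C4.
Step in, leap out — an escape tone.

F4 (beat 3) — neighbor tone; G4 (beat 7) — escape tone.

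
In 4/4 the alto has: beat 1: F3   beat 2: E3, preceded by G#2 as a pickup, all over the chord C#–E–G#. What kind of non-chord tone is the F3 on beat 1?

Appoggiatura.

The harmony at that moment is C# minor triad (C#, E, G#); F3 is not a chord tone.
It is approached by leap up from G#2 and left by step down to E3.
Leap in, step out, metrically accented — an appoggiatura.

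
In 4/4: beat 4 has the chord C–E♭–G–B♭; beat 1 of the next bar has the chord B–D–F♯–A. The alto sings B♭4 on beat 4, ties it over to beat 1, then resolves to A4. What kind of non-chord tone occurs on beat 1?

Suspension.

The harmony at that moment is B minor seventh chord (B, D, F♯, A); B♭4 is not a chord tone.
It is held over (the same pitch as the preceding B♭4) and left by step down to A4.
Held over from the previous chord and resolving down by step — a suspension.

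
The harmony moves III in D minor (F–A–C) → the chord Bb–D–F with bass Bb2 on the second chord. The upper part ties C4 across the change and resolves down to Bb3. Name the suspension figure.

9–8 suspension.

At the second chord the bass is Bb2. The suspended C4 lies a ninth above the bass; after resolving down by step to Bb3, the interval above the bass becomes an octave.
Suspension figures are named by those two intervals: 9–8.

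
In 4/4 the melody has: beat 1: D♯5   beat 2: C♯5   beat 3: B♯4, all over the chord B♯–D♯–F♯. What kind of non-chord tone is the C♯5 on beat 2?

Passing tone.

The harmony at that moment is B♯ diminished triad (B♯, D♯, F♯); C♯5 is not a chord tone.
It is approached by step down from D♯5 and left by step down to B♯4.
Step in, step out in the same direction — a passing tone.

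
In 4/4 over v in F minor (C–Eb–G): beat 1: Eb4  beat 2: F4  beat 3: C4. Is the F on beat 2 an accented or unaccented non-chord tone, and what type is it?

The harmony at that moment is C minor triad (C, Eb, G); F4 is not a chord tone.
It is approached by step up from Eb4 and left by leap down to C4.
Step in, leap out — an escape tone.
It falls on a weak beat, so it is unaccented.

Unaccented escape tone.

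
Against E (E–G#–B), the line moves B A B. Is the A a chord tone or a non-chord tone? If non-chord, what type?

The harmony at that moment is E major triad (E, G#, B); A is not a chord tone.
It is approached by step down from B and left by step up to B.
Step away and step back to the same note — a neighbor tone (lower neighbor).

Non-chord tone — a neighbor tone.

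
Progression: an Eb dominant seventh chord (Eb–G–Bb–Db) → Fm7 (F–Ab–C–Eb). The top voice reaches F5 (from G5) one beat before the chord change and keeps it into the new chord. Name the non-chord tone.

F5 is an anticipation.

The harmony at that moment is Eb dominant seventh chord (Eb, G, Bb, Db); F5 is not a chord tone.
It is approached by step down from G5 and then sustained as the same pitch into the next harmony.
Arriving early and becoming a chord tone when the harmony changes — an anticipation.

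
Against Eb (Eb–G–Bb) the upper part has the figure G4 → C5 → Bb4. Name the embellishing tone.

The harmony at that moment is Eb major triad (Eb, G, Bb); C5 is not a chord tone.
It is approached by leap up from G4 and left by step down to Bb4.
Leap in, step out — an appoggiatura.

C5 is an appoggiatura.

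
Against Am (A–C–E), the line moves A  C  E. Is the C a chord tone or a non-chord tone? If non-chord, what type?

A minor triad contains A, C, E; C is the third, so it is a chord tone.

Chord tone (the third of A minor triad).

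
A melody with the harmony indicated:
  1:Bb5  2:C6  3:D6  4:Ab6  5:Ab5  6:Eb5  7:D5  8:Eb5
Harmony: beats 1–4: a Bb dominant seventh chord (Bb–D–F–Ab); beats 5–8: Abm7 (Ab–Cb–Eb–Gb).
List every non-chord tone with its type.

C6 (beat 2) — passing tone; D5 (beat 7) — neighbor tone.

The harmony at that moment is Bb dominant seventh chord (Bb, D, F, Ab); C6 is not a chord tone.
It is approached by step up from Bb5 and left by step up to D6.
Step in, step out in the same direction — a passing tone.
The harmony at that moment is Ab minor seventh chord (Ab, Cb, Eb, Gb); D5 is not a chord tone.
It is approached by step down from Eb5 and left by step up to Eb5.
Step away and step back to the same note — a neighbor tone (lower neighbor).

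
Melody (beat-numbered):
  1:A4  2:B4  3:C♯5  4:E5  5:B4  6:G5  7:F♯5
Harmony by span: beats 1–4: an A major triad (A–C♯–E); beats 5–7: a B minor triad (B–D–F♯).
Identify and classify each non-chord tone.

The harmony at that moment is A major triad (A, C♯, E); B4 is not a chord tone.
It is approached by step up from A4 and left by step up to C♯5.
Step in, step out in the same direction — a passing tone.
The harmony at that moment is B minor triad (B, D, F♯); G5 is not a chord tone.
It is approached by leap up from B4 and left by step down to F♯5.
Leap in, step out — an appoggiatura.

B4 (beat 2) — passing tone; G5 (beat 6) — appoggiatura.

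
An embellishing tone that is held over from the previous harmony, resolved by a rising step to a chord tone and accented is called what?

Retardation.

Approach: by preparation — the pitch is first a chord tone, then held (tied or repeated) while the harmony changes under it. Departure: up by step. Metric position: strong.
A prepared dissonance that resolves upward by step — a retardation. (The same figure resolving downward would be a suspension.)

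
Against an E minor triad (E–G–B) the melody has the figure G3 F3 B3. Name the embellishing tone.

The harmony at that moment is E minor triad (E, G, B); F3 is not a chord tone.
It is approached by step down from G3 and left by leap up to B3.
Step in, leap out — an escape tone.

F3 is an escape tone.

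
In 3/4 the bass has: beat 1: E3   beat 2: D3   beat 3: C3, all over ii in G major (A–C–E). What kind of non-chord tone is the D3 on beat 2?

Passing tone.

The harmony at that moment is A minor triad (A, C, E); D3 is not a chord tone.
It is approached by step down from E3 and left by step down to C3.
Step in, step out in the same direction — a passing tone.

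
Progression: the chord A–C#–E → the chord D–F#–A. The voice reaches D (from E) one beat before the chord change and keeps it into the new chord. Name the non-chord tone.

The harmony at that moment is A major triad (A, C#, E); D is not a chord tone.
It is approached by step down from E and then sustained as the same pitch into the next harmony.
Arriving early and becoming a chord tone when the harmony changes — an anticipation.

D is an anticipation.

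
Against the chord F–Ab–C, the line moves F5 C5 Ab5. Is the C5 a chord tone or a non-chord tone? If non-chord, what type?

F minor triad contains F, Ab, C; C is the fifth, so it is a chord tone.

Chord tone (the fifth of F minor triad).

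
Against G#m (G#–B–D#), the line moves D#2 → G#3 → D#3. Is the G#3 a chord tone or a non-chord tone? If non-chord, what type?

Chord tone (the root of G# minor triad).

G# minor triad contains G#, B, D#; G# is the root, so it is a chord tone.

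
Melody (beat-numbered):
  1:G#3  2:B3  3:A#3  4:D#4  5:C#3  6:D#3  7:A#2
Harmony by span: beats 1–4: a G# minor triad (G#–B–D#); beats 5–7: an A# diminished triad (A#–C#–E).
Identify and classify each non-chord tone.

The harmony at that moment is G# minor triad (G#, B, D#); A#3 is not a chord tone.
It is approached by step down from B3 and left by leap up to D#4.
Step in, leap out — an escape tone.
The harmony at that moment is A# diminished triad (A#, C#, E); D#3 is not a chord tone.
It is approached by step up from C#3 and left by leap down to A#2.
Step in, leap out — an escape tone.

A#3 (beat 3) — escape tone; D#3 (beat 6) — escape tone.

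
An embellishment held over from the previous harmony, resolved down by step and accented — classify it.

Approach: by preparation — the pitch is first a chord tone, then held (tied or repeated) while the harmony changes under it. Departure: down by step. Metric position: strong.
A prepared dissonance that resolves downward by step — a suspension. (The same figure resolving upward would be a retardation.)

Suspension.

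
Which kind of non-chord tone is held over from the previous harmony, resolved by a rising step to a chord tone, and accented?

Approach: by preparation — the pitch is first a chord tone, then held (tied or repeated) while the harmony changes under it. Departure: up by step. Metric position: strong.
A prepared dissonance that resolves upward by step — a retardation. (The same figure resolving downward would be a suspension.)

Retardation.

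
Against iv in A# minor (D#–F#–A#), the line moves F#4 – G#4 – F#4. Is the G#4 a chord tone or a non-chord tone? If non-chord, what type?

Non-chord tone — a neighbor tone.

The harmony at that moment is D# minor triad (D#, F#, A#); G#4 is not a chord tone.
It is approached by step up from F#4 and left by step down to F#4.
Step away and step back to the same note — a neighbor tone (upper neighbor).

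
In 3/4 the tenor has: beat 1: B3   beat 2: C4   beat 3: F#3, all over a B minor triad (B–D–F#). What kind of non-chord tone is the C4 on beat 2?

The harmony at that moment is B minor triad (B, D, F#); C4 is not a chord tone.
It is approached by step up from B3 and left by leap down to F#3.
Step in, leap out, on a weak beat — an escape tone.

Escape tone.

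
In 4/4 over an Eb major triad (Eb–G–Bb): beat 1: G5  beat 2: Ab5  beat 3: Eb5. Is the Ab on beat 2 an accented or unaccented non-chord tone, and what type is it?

The harmony at that moment is Eb major triad (Eb, G, Bb); Ab5 is not a chord tone.
It is approached by step up from G5 and left by leap down to Eb5.
Step in, leap out — an escape tone.
It falls on a weak beat, so it is unaccented.

Unaccented escape tone.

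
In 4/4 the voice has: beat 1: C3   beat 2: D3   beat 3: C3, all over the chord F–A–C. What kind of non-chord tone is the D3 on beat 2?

Upper neighbor tone.

The harmony at that moment is F major triad (F, A, C); D3 is not a chord tone.
It is approached by step up from C3 and left by step down to C3.
Step away and step back to the same note — a neighbor tone (upper neighbor).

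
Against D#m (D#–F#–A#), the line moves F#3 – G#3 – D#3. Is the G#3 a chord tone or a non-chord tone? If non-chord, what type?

The harmony at that moment is D# minor triad (D#, F#, A#); G#3 is not a chord tone.
It is approached by step up from F#3 and left by leap down to D#3.
Step in, leap out — an escape tone.

Non-chord tone — an escape tone.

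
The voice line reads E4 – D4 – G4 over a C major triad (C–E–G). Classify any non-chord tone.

The harmony at that moment is C major triad (C, E, G); D4 is not a chord tone.
It is approached by step down from E4 and left by leap up to G4.
Step in, leap out — an escape tone.

D4 is an escape tone.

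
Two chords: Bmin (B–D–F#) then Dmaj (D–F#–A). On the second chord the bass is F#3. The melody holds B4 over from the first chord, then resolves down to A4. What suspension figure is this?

4–3 suspension.

At the second chord the bass is F#3. The suspended B4 lies a fourth above the bass; after resolving down by step to A4, the interval above the bass becomes a third.
Suspension figures are named by those two intervals: 4–3.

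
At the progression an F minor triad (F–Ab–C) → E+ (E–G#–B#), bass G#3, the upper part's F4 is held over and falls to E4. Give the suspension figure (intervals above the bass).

7–6 suspension.

At the second chord the bass is G#3. The suspended F4 lies a seventh above the bass; after resolving down by step to E4, the interval above the bass becomes a sixth.
Suspension figures are named by those two intervals: 7–6.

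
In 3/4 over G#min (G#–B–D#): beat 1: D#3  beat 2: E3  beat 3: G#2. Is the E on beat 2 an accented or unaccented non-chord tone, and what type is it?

The harmony at that moment is G# minor triad (G#, B, D#); E3 is not a chord tone.
It is approached by step up from D#3 and left by leap down to G#2.
Step in, leap out — an escape tone.
It falls on a weak beat, so it is unaccented.

Unaccented escape tone.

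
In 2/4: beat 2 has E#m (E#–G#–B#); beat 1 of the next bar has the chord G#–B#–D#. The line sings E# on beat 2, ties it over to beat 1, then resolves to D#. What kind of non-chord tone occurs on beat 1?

Suspension.

The harmony at that moment is G# major triad (G#, B#, D#); E# is not a chord tone.
It is held over (the same pitch as the preceding E#) and left by step down to D#.
Held over from the previous chord and resolving down by step — a suspension.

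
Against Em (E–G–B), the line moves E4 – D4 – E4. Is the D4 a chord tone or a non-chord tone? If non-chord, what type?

Non-chord tone — a neighbor tone.

The harmony at that moment is E minor triad (E, G, B); D4 is not a chord tone.
It is approached by step down from E4 and left by step up to E4.
Step away and step back to the same note — a neighbor tone (lower neighbor).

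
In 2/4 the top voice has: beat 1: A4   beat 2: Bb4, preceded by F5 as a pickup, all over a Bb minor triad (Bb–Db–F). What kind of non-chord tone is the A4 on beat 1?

Appoggiatura.

The harmony at that moment is Bb minor triad (Bb, Db, F); A4 is not a chord tone.
It is approached by leap down from F5 and left by step up to Bb4.
Leap in, step out, metrically accented — an appoggiatura.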